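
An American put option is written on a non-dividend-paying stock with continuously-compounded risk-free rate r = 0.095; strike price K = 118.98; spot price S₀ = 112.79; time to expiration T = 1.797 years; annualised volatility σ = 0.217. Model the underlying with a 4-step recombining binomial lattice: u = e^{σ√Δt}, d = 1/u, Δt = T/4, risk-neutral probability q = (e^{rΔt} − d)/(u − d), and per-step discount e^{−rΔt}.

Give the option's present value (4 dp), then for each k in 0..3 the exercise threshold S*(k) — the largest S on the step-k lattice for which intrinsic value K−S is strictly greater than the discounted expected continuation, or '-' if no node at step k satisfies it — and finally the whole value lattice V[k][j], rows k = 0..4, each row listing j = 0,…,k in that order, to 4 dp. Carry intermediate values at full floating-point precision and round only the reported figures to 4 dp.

price = 10.2759
boundary = - 97.5223 84.3213 97.5223
tree:
10.2759
21.4577 3.9495
34.6587 9.3040 0.8509
46.0728 21.4577 2.2950 0.0000
55.9418 34.6587 6.1900 0.0000 0.0000

Δt=0.44925, u=1.15656, d=0.86464, q=0.61307, disc=e^(-rΔt)=0.95822
k=4 terminal: V=max(K-S,0) → 55.9418 34.6587 6.1900 0.0000 0.0000
k=3: j=0 S=72.9072 intr=46.0728 cont=41.1017 V=46.0728[EX]; j=1 S=97.5223 intr=21.4577 cont=16.4866 V=21.4577[EX]; j=2 S=130.4480 intr=0.0000 cont=2.2950 V=2.2950[hold]; j=3 S=174.4900 intr=0.0000 cont=0.0000 V=0.0000[hold]  S*(3)=97.5223
k=2: j=0 S=84.3213 intr=34.6587 cont=29.6876 V=34.6587[EX]; j=1 S=112.7900 intr=6.1900 cont=9.3040 V=9.3040[hold]; j=2 S=150.8704 intr=0.0000 cont=0.8509 V=0.8509[hold]  S*(2)=84.3213
k=1: j=0 S=97.5223 intr=21.4577 cont=18.3160 V=21.4577[EX]; j=1 S=130.4480 intr=0.0000 cont=3.9495 V=3.9495[hold]  S*(1)=97.5223
k=0: j=0 S=112.7900 intr=6.1900 cont=10.2759 V=10.2759[hold]  S*(0)=-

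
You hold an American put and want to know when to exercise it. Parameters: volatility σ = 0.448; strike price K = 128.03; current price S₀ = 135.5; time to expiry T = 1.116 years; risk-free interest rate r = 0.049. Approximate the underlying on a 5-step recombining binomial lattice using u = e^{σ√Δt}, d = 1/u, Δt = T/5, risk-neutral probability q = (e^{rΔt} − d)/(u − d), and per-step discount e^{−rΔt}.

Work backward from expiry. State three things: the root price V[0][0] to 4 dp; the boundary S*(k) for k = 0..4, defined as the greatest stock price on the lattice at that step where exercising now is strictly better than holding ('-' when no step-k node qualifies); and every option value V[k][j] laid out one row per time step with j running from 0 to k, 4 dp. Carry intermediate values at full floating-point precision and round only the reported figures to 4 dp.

Δt=0.22320  u=1.23572  d=0.80925  q=0.47307  discount=0.98912
step 5 (expiry): payoffs max(K−S,0) = 81.0038 56.2209 18.3773 0.0000 0.0000 0.0000
step 4: (k=4,j=0): S=58.1112, (K−S)⁺=69.9188, hold=68.5262 ⇒ V=69.9188 exercise | (k=4,j=1): S=88.7359, (K−S)⁺=39.2941, hold=37.9015 ⇒ V=39.2941 exercise | (k=4,j=2): S=135.5000, (K−S)⁺=0.0000, hold=9.5782 ⇒ V=9.5782 continue | (k=4,j=3): S=206.9088, (K−S)⁺=0.0000, hold=0.0000 ⇒ V=0.0000 continue | (k=4,j=4): S=315.9503, (K−S)⁺=0.0000, hold=0.0000 ⇒ V=0.0000 continue  boundary S*=88.7359
step 3: (k=3,j=0): S=71.8091, (K−S)⁺=56.2209, hold=54.8283 ⇒ V=56.2209 exercise | (k=3,j=1): S=109.6527, (K−S)⁺=18.3773, hold=24.9619 ⇒ V=24.9619 continue | (k=3,j=2): S=167.4400, (K−S)⁺=0.0000, hold=4.9922 ⇒ V=4.9922 continue | (k=3,j=3): S=255.6813, (K−S)⁺=0.0000, hold=0.0000 ⇒ V=0.0000 continue  boundary S*=71.8091
step 2: (k=2,j=0): S=88.7359, (K−S)⁺=39.2941, hold=40.9826 ⇒ V=40.9826 continue | (k=2,j=1): S=135.5000, (K−S)⁺=0.0000, hold=15.3461 ⇒ V=15.3461 continue | (k=2,j=2): S=206.9088, (K−S)⁺=0.0000, hold=2.6019 ⇒ V=2.6019 continue  boundary S*=-
step 1: (k=1,j=0): S=109.6527, (K−S)⁺=18.3773, hold=28.5409 ⇒ V=28.5409 continue | (k=1,j=1): S=167.4400, (K−S)⁺=0.0000, hold=9.2159 ⇒ V=9.2159 continue  boundary S*=-
step 0: (k=0,j=0): S=135.5000, (K−S)⁺=0.0000, hold=19.1878 ⇒ V=19.1878 continue  boundary S*=-

price = 19.1878
boundary = - - - 71.8091 88.7359
tree:
19.1878
28.5409 9.2159
40.9826 15.3461 2.6019
56.2209 24.9619 4.9922 0.0000
69.9188 39.2941 9.5782 0.0000 0.0000
81.0038 56.2209 18.3773 0.0000 0.0000 0.0000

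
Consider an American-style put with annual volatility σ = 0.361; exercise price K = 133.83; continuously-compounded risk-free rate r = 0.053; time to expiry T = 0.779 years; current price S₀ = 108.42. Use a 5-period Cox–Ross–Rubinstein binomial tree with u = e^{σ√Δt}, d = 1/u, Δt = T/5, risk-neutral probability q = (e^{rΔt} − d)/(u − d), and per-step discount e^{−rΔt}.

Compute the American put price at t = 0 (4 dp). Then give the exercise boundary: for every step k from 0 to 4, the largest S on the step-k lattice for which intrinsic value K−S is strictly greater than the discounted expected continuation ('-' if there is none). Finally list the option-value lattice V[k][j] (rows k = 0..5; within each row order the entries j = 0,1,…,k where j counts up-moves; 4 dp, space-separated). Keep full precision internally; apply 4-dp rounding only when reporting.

Δt=0.15580  u=1.15314  d=0.86719  q=0.49343  discount=0.99178
step 5 (expiry): payoffs max(K−S,0) = 80.6569 63.1236 39.8088 8.8061 0.0000 0.0000
step 4: (k=4,j=0): S=61.3162, (K−S)⁺=72.5138, hold=71.4133 ⇒ V=72.5138 exercise | (k=4,j=1): S=81.5347, (K−S)⁺=52.2953, hold=51.1948 ⇒ V=52.2953 exercise | (k=4,j=2): S=108.4200, (K−S)⁺=25.4100, hold=24.3095 ⇒ V=25.4100 exercise | (k=4,j=3): S=144.1705, (K−S)⁺=0.0000, hold=4.4242 ⇒ V=4.4242 continue | (k=4,j=4): S=191.7095, (K−S)⁺=0.0000, hold=0.0000 ⇒ V=0.0000 continue  boundary S*=108.4200
step 3: (k=3,j=0): S=70.7064, (K−S)⁺=63.1236, hold=62.0231 ⇒ V=63.1236 exercise | (k=3,j=1): S=94.0212, (K−S)⁺=39.8088, hold=38.7082 ⇒ V=39.8088 exercise | (k=3,j=2): S=125.0239, (K−S)⁺=8.8061, hold=14.9311 ⇒ V=14.9311 continue | (k=3,j=3): S=166.2494, (K−S)⁺=0.0000, hold=2.2227 ⇒ V=2.2227 continue  boundary S*=94.0212
step 2: (k=2,j=0): S=81.5347, (K−S)⁺=52.2953, hold=51.1948 ⇒ V=52.2953 exercise | (k=2,j=1): S=108.4200, (K−S)⁺=25.4100, hold=27.3069 ⇒ V=27.3069 continue | (k=2,j=2): S=144.1705, (K−S)⁺=0.0000, hold=8.5891 ⇒ V=8.5891 continue  boundary S*=81.5347
step 1: (k=1,j=0): S=94.0212, (K−S)⁺=39.8088, hold=39.6365 ⇒ V=39.8088 exercise | (k=1,j=1): S=125.0239, (K−S)⁺=8.8061, hold=17.9223 ⇒ V=17.9223 continue  boundary S*=94.0212
step 0: (k=0,j=0): S=108.4200, (K−S)⁺=25.4100, hold=28.7707 ⇒ V=28.7707 continue  boundary S*=-

price = 28.7707
boundary = - 94.0212 81.5347 94.0212 108.4200
tree:
28.7707
39.8088 17.9223
52.2953 27.3069 8.5891
63.1236 39.8088 14.9311 2.2227
72.5138 52.2953 25.4100 4.4242 0.0000
80.6569 63.1236 39.8088 8.8061 0.0000 0.0000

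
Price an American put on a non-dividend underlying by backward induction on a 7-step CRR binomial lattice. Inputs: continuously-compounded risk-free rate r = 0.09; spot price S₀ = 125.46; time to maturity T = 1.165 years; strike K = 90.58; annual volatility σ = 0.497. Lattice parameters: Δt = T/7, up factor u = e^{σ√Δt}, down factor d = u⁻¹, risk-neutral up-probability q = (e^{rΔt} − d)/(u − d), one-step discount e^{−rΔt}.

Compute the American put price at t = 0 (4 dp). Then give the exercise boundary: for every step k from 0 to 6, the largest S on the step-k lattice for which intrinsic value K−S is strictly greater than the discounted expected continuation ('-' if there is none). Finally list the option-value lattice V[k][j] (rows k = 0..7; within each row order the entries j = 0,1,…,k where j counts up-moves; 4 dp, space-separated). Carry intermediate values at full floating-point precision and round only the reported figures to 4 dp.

price = 6.8695
boundary = - - - - 55.7551 45.5229 55.7551
tree:
6.8695
10.8079 2.9246
16.5503 5.0809 0.7389
24.5107 8.6596 1.4604 0.0000
34.8249 14.3823 2.8867 0.0000 0.0000
45.0571 23.0233 5.7059 0.0000 0.0000 0.0000
53.4115 34.8249 11.2783 0.0000 0.0000 0.0000 0.0000
60.2327 45.0571 22.2927 0.0000 0.0000 0.0000 0.0000 0.0000

Δt=0.16643, u=1.22477, d=0.81648, q=0.48645, disc=e^(-rΔt)=0.98513
k=7 terminal: V=max(K-S,0) → 60.2327 45.0571 22.2927 0.0000 0.0000 0.0000 0.0000 0.0000
k=6: j=0 S=37.1685 intr=53.4115 cont=52.0649 V=53.4115[EX]; j=1 S=55.7551 intr=34.8249 cont=33.4782 V=34.8249[EX]; j=2 S=83.6363 intr=6.9437 cont=11.2783 V=11.2783[hold]; j=3 S=125.4600 intr=0.0000 cont=0.0000 V=0.0000[hold]; j=4 S=188.1982 intr=0.0000 cont=0.0000 V=0.0000[hold]; j=5 S=282.3097 intr=0.0000 cont=0.0000 V=0.0000[hold]; j=6 S=423.4831 intr=0.0000 cont=0.0000 V=0.0000[hold]  S*(6)=55.7551
k=5: j=0 S=45.5229 intr=45.0571 cont=43.7105 V=45.0571[EX]; j=1 S=68.2873 intr=22.2927 cont=23.0233 V=23.0233[hold]; j=2 S=102.4354 intr=0.0000 cont=5.7059 V=5.7059[hold]; j=3 S=153.6599 intr=0.0000 cont=0.0000 V=0.0000[hold]; j=4 S=230.4999 intr=0.0000 cont=0.0000 V=0.0000[hold]; j=5 S=345.7649 intr=0.0000 cont=0.0000 V=0.0000[hold]  S*(5)=45.5229
k=4: j=0 S=55.7551 intr=34.8249 cont=33.8283 V=34.8249[EX]; j=1 S=83.6363 intr=6.9437 cont=14.3823 V=14.3823[hold]; j=2 S=125.4600 intr=0.0000 cont=2.8867 V=2.8867[hold]; j=3 S=188.1982 intr=0.0000 cont=0.0000 V=0.0000[hold]; j=4 S=282.3097 intr=0.0000 cont=0.0000 V=0.0000[hold]  S*(4)=55.7551
k=3: j=0 S=68.2873 intr=22.2927 cont=24.5107 V=24.5107[hold]; j=1 S=102.4354 intr=0.0000 cont=8.6596 V=8.6596[hold]; j=2 S=153.6599 intr=0.0000 cont=1.4604 V=1.4604[hold]; j=3 S=230.4999 intr=0.0000 cont=0.0000 V=0.0000[hold]  S*(3)=-
k=2: j=0 S=83.6363 intr=6.9437 cont=16.5503 V=16.5503[hold]; j=1 S=125.4600 intr=0.0000 cont=5.0809 V=5.0809[hold]; j=2 S=188.1982 intr=0.0000 cont=0.7389 V=0.7389[hold]  S*(2)=-
k=1: j=0 S=102.4354 intr=0.0000 cont=10.8079 V=10.8079[hold]; j=1 S=153.6599 intr=0.0000 cont=2.9246 V=2.9246[hold]  S*(1)=-
k=0: j=0 S=125.4600 intr=0.0000 cont=6.8695 V=6.8695[hold]  S*(0)=-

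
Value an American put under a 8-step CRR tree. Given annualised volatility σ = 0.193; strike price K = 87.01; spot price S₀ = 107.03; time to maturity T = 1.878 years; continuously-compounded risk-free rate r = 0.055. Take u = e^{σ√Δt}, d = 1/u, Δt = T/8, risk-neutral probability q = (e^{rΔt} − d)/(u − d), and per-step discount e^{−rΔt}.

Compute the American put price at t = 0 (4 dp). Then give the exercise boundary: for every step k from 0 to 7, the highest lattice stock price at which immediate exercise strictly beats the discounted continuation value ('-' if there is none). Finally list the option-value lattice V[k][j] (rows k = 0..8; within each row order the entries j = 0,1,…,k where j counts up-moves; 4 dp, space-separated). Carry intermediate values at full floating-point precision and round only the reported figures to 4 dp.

Δt=0.23475  u=1.09802  d=0.91073  q=0.54602  discount=0.98717
step 8 (expiry): payoffs max(K−S,0) = 36.3556 25.9384 13.3789 0.0000 0.0000 0.0000 0.0000 0.0000 0.0000
step 7: (k=7,j=0): S=55.6196, (K−S)⁺=31.3904, hold=30.2742 ⇒ V=31.3904 exercise | (k=7,j=1): S=67.0579, (K−S)⁺=19.9521, hold=18.8359 ⇒ V=19.9521 exercise | (k=7,j=2): S=80.8486, (K−S)⁺=6.1614, hold=5.9958 ⇒ V=6.1614 exercise | (k=7,j=3): S=97.4753, (K−S)⁺=0.0000, hold=0.0000 ⇒ V=0.0000 continue | (k=7,j=4): S=117.5213, (K−S)⁺=0.0000, hold=0.0000 ⇒ V=0.0000 continue | (k=7,j=5): S=141.6898, (K−S)⁺=0.0000, hold=0.0000 ⇒ V=0.0000 continue | (k=7,j=6): S=170.8287, (K−S)⁺=0.0000, hold=0.0000 ⇒ V=0.0000 continue | (k=7,j=7): S=205.9601, (K−S)⁺=0.0000, hold=0.0000 ⇒ V=0.0000 continue  boundary S*=80.8486
step 6: (k=6,j=0): S=61.0716, (K−S)⁺=25.9384, hold=24.8222 ⇒ V=25.9384 exercise | (k=6,j=1): S=73.6311, (K−S)⁺=13.3789, hold=12.2627 ⇒ V=13.3789 exercise | (k=6,j=2): S=88.7735, (K−S)⁺=0.0000, hold=2.7613 ⇒ V=2.7613 continue | (k=6,j=3): S=107.0300, (K−S)⁺=0.0000, hold=0.0000 ⇒ V=0.0000 continue | (k=6,j=4): S=129.0410, (K−S)⁺=0.0000, hold=0.0000 ⇒ V=0.0000 continue | (k=6,j=5): S=155.5786, (K−S)⁺=0.0000, hold=0.0000 ⇒ V=0.0000 continue | (k=6,j=6): S=187.5737, (K−S)⁺=0.0000, hold=0.0000 ⇒ V=0.0000 continue  boundary S*=73.6311
step 5: (k=5,j=0): S=67.0579, (K−S)⁺=19.9521, hold=18.8359 ⇒ V=19.9521 exercise | (k=5,j=1): S=80.8486, (K−S)⁺=6.1614, hold=7.4842 ⇒ V=7.4842 continue | (k=5,j=2): S=97.4753, (K−S)⁺=0.0000, hold=1.2375 ⇒ V=1.2375 continue | (k=5,j=3): S=117.5213, (K−S)⁺=0.0000, hold=0.0000 ⇒ V=0.0000 continue | (k=5,j=4): S=141.6898, (K−S)⁺=0.0000, hold=0.0000 ⇒ V=0.0000 continue | (k=5,j=5): S=170.8287, (K−S)⁺=0.0000, hold=0.0000 ⇒ V=0.0000 continue  boundary S*=67.0579
step 4: (k=4,j=0): S=73.6311, (K−S)⁺=13.3789, hold=12.9757 ⇒ V=13.3789 exercise | (k=4,j=1): S=88.7735, (K−S)⁺=0.0000, hold=4.0211 ⇒ V=4.0211 continue | (k=4,j=2): S=107.0300, (K−S)⁺=0.0000, hold=0.5546 ⇒ V=0.5546 continue | (k=4,j=3): S=129.0410, (K−S)⁺=0.0000, hold=0.0000 ⇒ V=0.0000 continue | (k=4,j=4): S=155.5786, (K−S)⁺=0.0000, hold=0.0000 ⇒ V=0.0000 continue  boundary S*=73.6311
step 3: (k=3,j=0): S=80.8486, (K−S)⁺=6.1614, hold=8.1632 ⇒ V=8.1632 continue | (k=3,j=1): S=97.4753, (K−S)⁺=0.0000, hold=2.1010 ⇒ V=2.1010 continue | (k=3,j=2): S=117.5213, (K−S)⁺=0.0000, hold=0.2485 ⇒ V=0.2485 continue | (k=3,j=3): S=141.6898, (K−S)⁺=0.0000, hold=0.0000 ⇒ V=0.0000 continue  boundary S*=-
step 2: (k=2,j=0): S=88.7735, (K−S)⁺=0.0000, hold=4.7909 ⇒ V=4.7909 continue | (k=2,j=1): S=107.0300, (K−S)⁺=0.0000, hold=1.0755 ⇒ V=1.0755 continue | (k=2,j=2): S=129.0410, (K−S)⁺=0.0000, hold=0.1114 ⇒ V=0.1114 continue  boundary S*=-
step 1: (k=1,j=0): S=97.4753, (K−S)⁺=0.0000, hold=2.7268 ⇒ V=2.7268 continue | (k=1,j=1): S=117.5213, (K−S)⁺=0.0000, hold=0.5420 ⇒ V=0.5420 continue  boundary S*=-
step 0: (k=0,j=0): S=107.0300, (K−S)⁺=0.0000, hold=1.5142 ⇒ V=1.5142 continue  boundary S*=-

price = 1.5142
boundary = - - - - 73.6311 67.0579 73.6311 80.8486
tree:
1.5142
2.7268 0.5420
4.7909 1.0755 0.1114
8.1632 2.1010 0.2485 0.0000
13.3789 4.0211 0.5546 0.0000 0.0000
19.9521 7.4842 1.2375 0.0000 0.0000 0.0000
25.9384 13.3789 2.7613 0.0000 0.0000 0.0000 0.0000
31.3904 19.9521 6.1614 0.0000 0.0000 0.0000 0.0000 0.0000
36.3556 25.9384 13.3789 0.0000 0.0000 0.0000 0.0000 0.0000 0.0000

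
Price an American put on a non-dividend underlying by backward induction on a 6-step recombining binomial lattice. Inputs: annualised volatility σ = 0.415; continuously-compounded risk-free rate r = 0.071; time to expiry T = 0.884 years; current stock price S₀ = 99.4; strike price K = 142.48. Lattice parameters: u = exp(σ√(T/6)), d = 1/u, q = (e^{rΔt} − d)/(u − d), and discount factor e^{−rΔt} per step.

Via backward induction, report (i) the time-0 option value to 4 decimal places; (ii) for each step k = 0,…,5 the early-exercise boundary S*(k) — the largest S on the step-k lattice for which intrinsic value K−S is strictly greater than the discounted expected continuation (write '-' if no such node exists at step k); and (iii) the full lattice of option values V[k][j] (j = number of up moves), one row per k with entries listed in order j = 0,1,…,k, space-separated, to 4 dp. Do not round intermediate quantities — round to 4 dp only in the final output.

price = 43.8401
boundary = - 84.7629 99.4000 84.7629 99.4000 116.5646
tree:
43.8401
57.7171 30.5113
70.1988 43.0800 18.2428
80.8425 57.7171 28.6435 7.9413
89.9188 70.1988 43.0800 14.4155 1.4559
97.6587 80.8425 57.7171 25.9154 2.9026 0.0000
104.2588 89.9188 70.1988 43.0800 5.7867 0.0000 0.0000

Δt=0.14733  u=1.17268  d=0.85275  q=0.49313  discount=0.98959
step 6 (expiry): payoffs max(K−S,0) = 104.2588 89.9188 70.1988 43.0800 5.7867 0.0000 0.0000
step 5: (k=5,j=0): S=44.8213, (K−S)⁺=97.6587, hold=96.1760 ⇒ V=97.6587 exercise | (k=5,j=1): S=61.6375, (K−S)⁺=80.8425, hold=79.3598 ⇒ V=80.8425 exercise | (k=5,j=2): S=84.7629, (K−S)⁺=57.7171, hold=56.2344 ⇒ V=57.7171 exercise | (k=5,j=3): S=116.5646, (K−S)⁺=25.9154, hold=24.4327 ⇒ V=25.9154 exercise | (k=5,j=4): S=160.2978, (K−S)⁺=0.0000, hold=2.9026 ⇒ V=2.9026 continue | (k=5,j=5): S=220.4389, (K−S)⁺=0.0000, hold=0.0000 ⇒ V=0.0000 continue  boundary S*=116.5646
step 4: (k=4,j=0): S=52.5612, (K−S)⁺=89.9188, hold=88.4362 ⇒ V=89.9188 exercise | (k=4,j=1): S=72.2812, (K−S)⁺=70.1988, hold=68.7161 ⇒ V=70.1988 exercise | (k=4,j=2): S=99.4000, (K−S)⁺=43.0800, hold=41.5973 ⇒ V=43.0800 exercise | (k=4,j=3): S=136.6933, (K−S)⁺=5.7867, hold=14.4155 ⇒ V=14.4155 continue | (k=4,j=4): S=187.9784, (K−S)⁺=0.0000, hold=1.4559 ⇒ V=1.4559 continue  boundary S*=99.4000
step 3: (k=3,j=0): S=61.6375, (K−S)⁺=80.8425, hold=79.3598 ⇒ V=80.8425 exercise | (k=3,j=1): S=84.7629, (K−S)⁺=57.7171, hold=56.2344 ⇒ V=57.7171 exercise | (k=3,j=2): S=116.5646, (K−S)⁺=25.9154, hold=28.6435 ⇒ V=28.6435 continue | (k=3,j=3): S=160.2978, (K−S)⁺=0.0000, hold=7.9413 ⇒ V=7.9413 continue  boundary S*=84.7629
step 2: (k=2,j=0): S=72.2812, (K−S)⁺=70.1988, hold=68.7161 ⇒ V=70.1988 exercise | (k=2,j=1): S=99.4000, (K−S)⁺=43.0800, hold=42.9287 ⇒ V=43.0800 exercise | (k=2,j=2): S=136.6933, (K−S)⁺=5.7867, hold=18.2428 ⇒ V=18.2428 continue  boundary S*=99.4000
step 1: (k=1,j=0): S=84.7629, (K−S)⁺=57.7171, hold=56.2344 ⇒ V=57.7171 exercise | (k=1,j=1): S=116.5646, (K−S)⁺=25.9154, hold=30.5113 ⇒ V=30.5113 continue  boundary S*=84.7629
step 0: (k=0,j=0): S=99.4000, (K−S)⁺=43.0800, hold=43.8401 ⇒ V=43.8401 continue  boundary S*=-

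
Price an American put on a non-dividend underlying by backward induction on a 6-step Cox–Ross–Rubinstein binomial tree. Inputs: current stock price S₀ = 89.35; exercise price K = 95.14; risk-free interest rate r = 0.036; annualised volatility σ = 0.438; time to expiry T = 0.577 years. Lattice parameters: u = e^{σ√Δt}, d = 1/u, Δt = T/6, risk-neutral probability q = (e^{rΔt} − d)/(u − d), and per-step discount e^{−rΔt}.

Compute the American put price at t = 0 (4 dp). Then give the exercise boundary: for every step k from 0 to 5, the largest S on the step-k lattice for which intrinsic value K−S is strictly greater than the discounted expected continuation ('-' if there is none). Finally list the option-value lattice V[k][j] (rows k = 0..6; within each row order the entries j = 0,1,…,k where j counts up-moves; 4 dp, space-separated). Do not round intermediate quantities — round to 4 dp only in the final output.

Δt=0.09617  u=1.14548  d=0.87299  q=0.47882  discount=0.99654
step 6 (expiry): payoffs max(K−S,0) = 55.5887 43.2434 27.0448 5.7900 0.0000 0.0000 0.0000
step 5: (k=5,j=0): S=45.3054, (K−S)⁺=49.8346, hold=49.5058 ⇒ V=49.8346 exercise | (k=5,j=1): S=59.4467, (K−S)⁺=35.6933, hold=35.3645 ⇒ V=35.6933 exercise | (k=5,j=2): S=78.0020, (K−S)⁺=17.1380, hold=16.8092 ⇒ V=17.1380 exercise | (k=5,j=3): S=102.3490, (K−S)⁺=0.0000, hold=3.0072 ⇒ V=3.0072 continue | (k=5,j=4): S=134.2955, (K−S)⁺=0.0000, hold=0.0000 ⇒ V=0.0000 continue | (k=5,j=5): S=176.2136, (K−S)⁺=0.0000, hold=0.0000 ⇒ V=0.0000 continue  boundary S*=78.0020
step 4: (k=4,j=0): S=51.8966, (K−S)⁺=43.2434, hold=42.9146 ⇒ V=43.2434 exercise | (k=4,j=1): S=68.0952, (K−S)⁺=27.0448, hold=26.7160 ⇒ V=27.0448 exercise | (k=4,j=2): S=89.3500, (K−S)⁺=5.7900, hold=10.3360 ⇒ V=10.3360 continue | (k=4,j=3): S=117.2391, (K−S)⁺=0.0000, hold=1.5619 ⇒ V=1.5619 continue | (k=4,j=4): S=153.8333, (K−S)⁺=0.0000, hold=0.0000 ⇒ V=0.0000 continue  boundary S*=68.0952
step 3: (k=3,j=0): S=59.4467, (K−S)⁺=35.6933, hold=35.3645 ⇒ V=35.6933 exercise | (k=3,j=1): S=78.0020, (K−S)⁺=17.1380, hold=18.9784 ⇒ V=18.9784 continue | (k=3,j=2): S=102.3490, (K−S)⁺=0.0000, hold=6.1136 ⇒ V=6.1136 continue | (k=3,j=3): S=134.2955, (K−S)⁺=0.0000, hold=0.8112 ⇒ V=0.8112 continue  boundary S*=59.4467
step 2: (k=2,j=0): S=68.0952, (K−S)⁺=27.0448, hold=27.5942 ⇒ V=27.5942 continue | (k=2,j=1): S=89.3500, (K−S)⁺=5.7900, hold=12.7741 ⇒ V=12.7741 continue | (k=2,j=2): S=117.2391, (K−S)⁺=0.0000, hold=3.5623 ⇒ V=3.5623 continue  boundary S*=-
step 1: (k=1,j=0): S=78.0020, (K−S)⁺=17.1380, hold=20.4272 ⇒ V=20.4272 continue | (k=1,j=1): S=102.3490, (K−S)⁺=0.0000, hold=8.3344 ⇒ V=8.3344 continue  boundary S*=-
step 0: (k=0,j=0): S=89.3500, (K−S)⁺=5.7900, hold=14.5863 ⇒ V=14.5863 continue  boundary S*=-

price = 14.5863
boundary = - - - 59.4467 68.0952 78.0020
tree:
14.5863
20.4272 8.3344
27.5942 12.7741 3.5623
35.6933 18.9784 6.1136 0.8112
43.2434 27.0448 10.3360 1.5619 0.0000
49.8346 35.6933 17.1380 3.0072 0.0000 0.0000
55.5887 43.2434 27.0448 5.7900 0.0000 0.0000 0.0000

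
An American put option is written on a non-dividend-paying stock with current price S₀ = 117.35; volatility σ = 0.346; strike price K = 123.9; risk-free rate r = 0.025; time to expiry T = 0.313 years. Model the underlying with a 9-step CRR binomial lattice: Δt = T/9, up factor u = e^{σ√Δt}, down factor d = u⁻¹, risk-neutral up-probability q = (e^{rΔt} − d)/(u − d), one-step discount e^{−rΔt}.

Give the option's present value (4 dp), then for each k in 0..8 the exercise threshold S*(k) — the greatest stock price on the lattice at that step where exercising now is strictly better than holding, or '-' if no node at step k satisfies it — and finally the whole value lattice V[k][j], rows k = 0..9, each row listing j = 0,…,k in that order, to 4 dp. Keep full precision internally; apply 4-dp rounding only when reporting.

Δt=0.03478  u=1.06665  d=0.93751  q=0.49061  discount=0.99913
step 9 (expiry): payoffs max(K−S,0) = 58.2435 49.1995 38.9097 27.2026 13.8829 0.0000 0.0000 0.0000 0.0000 0.0000
step 8: (k=8,j=0): S=70.0327, (K−S)⁺=53.8673, hold=53.7596 ⇒ V=53.8673 exercise | (k=8,j=1): S=79.6795, (K−S)⁺=44.2205, hold=44.1129 ⇒ V=44.2205 exercise | (k=8,j=2): S=90.6550, (K−S)⁺=33.2450, hold=33.1373 ⇒ V=33.2450 exercise | (k=8,j=3): S=103.1425, (K−S)⁺=20.7575, hold=20.6499 ⇒ V=20.7575 exercise | (k=8,j=4): S=117.3500, (K−S)⁺=6.5500, hold=7.0657 ⇒ V=7.0657 continue | (k=8,j=5): S=133.5146, (K−S)⁺=0.0000, hold=0.0000 ⇒ V=0.0000 continue | (k=8,j=6): S=151.9058, (K−S)⁺=0.0000, hold=0.0000 ⇒ V=0.0000 continue | (k=8,j=7): S=172.8303, (K−S)⁺=0.0000, hold=0.0000 ⇒ V=0.0000 continue | (k=8,j=8): S=196.6371, (K−S)⁺=0.0000, hold=0.0000 ⇒ V=0.0000 continue  boundary S*=103.1425
step 7: (k=7,j=0): S=74.7005, (K−S)⁺=49.1995, hold=49.0918 ⇒ V=49.1995 exercise | (k=7,j=1): S=84.9903, (K−S)⁺=38.9097, hold=38.8021 ⇒ V=38.9097 exercise | (k=7,j=2): S=96.6974, (K−S)⁺=27.2026, hold=27.0949 ⇒ V=27.2026 exercise | (k=7,j=3): S=110.0171, (K−S)⁺=13.8829, hold=14.0280 ⇒ V=14.0280 continue | (k=7,j=4): S=125.1716, (K−S)⁺=0.0000, hold=3.5960 ⇒ V=3.5960 continue | (k=7,j=5): S=142.4136, (K−S)⁺=0.0000, hold=0.0000 ⇒ V=0.0000 continue | (k=7,j=6): S=162.0306, (K−S)⁺=0.0000, hold=0.0000 ⇒ V=0.0000 continue | (k=7,j=7): S=184.3498, (K−S)⁺=0.0000, hold=0.0000 ⇒ V=0.0000 continue  boundary S*=96.6974
step 6: (k=6,j=0): S=79.6795, (K−S)⁺=44.2205, hold=44.1129 ⇒ V=44.2205 exercise | (k=6,j=1): S=90.6550, (K−S)⁺=33.2450, hold=33.1373 ⇒ V=33.2450 exercise | (k=6,j=2): S=103.1425, (K−S)⁺=20.7575, hold=20.7210 ⇒ V=20.7575 exercise | (k=6,j=3): S=117.3500, (K−S)⁺=6.5500, hold=8.9022 ⇒ V=8.9022 continue | (k=6,j=4): S=133.5146, (K−S)⁺=0.0000, hold=1.8302 ⇒ V=1.8302 continue | (k=6,j=5): S=151.9058, (K−S)⁺=0.0000, hold=0.0000 ⇒ V=0.0000 continue | (k=6,j=6): S=172.8303, (K−S)⁺=0.0000, hold=0.0000 ⇒ V=0.0000 continue  boundary S*=103.1425
step 5: (k=5,j=0): S=84.9903, (K−S)⁺=38.9097, hold=38.8021 ⇒ V=38.9097 exercise | (k=5,j=1): S=96.6974, (K−S)⁺=27.2026, hold=27.0949 ⇒ V=27.2026 exercise | (k=5,j=2): S=110.0171, (K−S)⁺=13.8829, hold=14.9282 ⇒ V=14.9282 continue | (k=5,j=3): S=125.1716, (K−S)⁺=0.0000, hold=5.4279 ⇒ V=5.4279 continue | (k=5,j=4): S=142.4136, (K−S)⁺=0.0000, hold=0.9315 ⇒ V=0.9315 continue | (k=5,j=5): S=162.0306, (K−S)⁺=0.0000, hold=0.0000 ⇒ V=0.0000 continue  boundary S*=96.6974
step 4: (k=4,j=0): S=90.6550, (K−S)⁺=33.2450, hold=33.1373 ⇒ V=33.2450 exercise | (k=4,j=1): S=103.1425, (K−S)⁺=20.7575, hold=21.1623 ⇒ V=21.1623 continue | (k=4,j=2): S=117.3500, (K−S)⁺=6.5500, hold=10.2583 ⇒ V=10.2583 continue | (k=4,j=3): S=133.5146, (K−S)⁺=0.0000, hold=3.2191 ⇒ V=3.2191 continue | (k=4,j=4): S=151.9058, (K−S)⁺=0.0000, hold=0.4741 ⇒ V=0.4741 continue  boundary S*=90.6550
step 3: (k=3,j=0): S=96.6974, (K−S)⁺=27.2026, hold=27.2933 ⇒ V=27.2933 continue | (k=3,j=1): S=110.0171, (K−S)⁺=13.8829, hold=15.7989 ⇒ V=15.7989 continue | (k=3,j=2): S=125.1716, (K−S)⁺=0.0000, hold=6.7989 ⇒ V=6.7989 continue | (k=3,j=3): S=142.4136, (K−S)⁺=0.0000, hold=1.8707 ⇒ V=1.8707 continue  boundary S*=-
step 2: (k=2,j=0): S=103.1425, (K−S)⁺=20.7575, hold=21.6353 ⇒ V=21.6353 continue | (k=2,j=1): S=117.3500, (K−S)⁺=6.5500, hold=11.3735 ⇒ V=11.3735 continue | (k=2,j=2): S=133.5146, (K−S)⁺=0.0000, hold=4.3773 ⇒ V=4.3773 continue  boundary S*=-
step 1: (k=1,j=0): S=110.0171, (K−S)⁺=13.8829, hold=16.5863 ⇒ V=16.5863 continue | (k=1,j=1): S=125.1716, (K−S)⁺=0.0000, hold=7.9342 ⇒ V=7.9342 continue  boundary S*=-
step 0: (k=0,j=0): S=117.3500, (K−S)⁺=6.5500, hold=12.3308 ⇒ V=12.3308 continue  boundary S*=-

price = 12.3308
boundary = - - - - 90.6550 96.6974 103.1425 96.6974 103.1425
tree:
12.3308
16.5863 7.9342
21.6353 11.3735 4.3773
27.2933 15.7989 6.7989 1.8707
33.2450 21.1623 10.2583 3.2191 0.4741
38.9097 27.2026 14.9282 5.4279 0.9315 0.0000
44.2205 33.2450 20.7575 8.9022 1.8302 0.0000 0.0000
49.1995 38.9097 27.2026 14.0280 3.5960 0.0000 0.0000 0.0000
53.8673 44.2205 33.2450 20.7575 7.0657 0.0000 0.0000 0.0000 0.0000
58.2435 49.1995 38.9097 27.2026 13.8829 0.0000 0.0000 0.0000 0.0000 0.0000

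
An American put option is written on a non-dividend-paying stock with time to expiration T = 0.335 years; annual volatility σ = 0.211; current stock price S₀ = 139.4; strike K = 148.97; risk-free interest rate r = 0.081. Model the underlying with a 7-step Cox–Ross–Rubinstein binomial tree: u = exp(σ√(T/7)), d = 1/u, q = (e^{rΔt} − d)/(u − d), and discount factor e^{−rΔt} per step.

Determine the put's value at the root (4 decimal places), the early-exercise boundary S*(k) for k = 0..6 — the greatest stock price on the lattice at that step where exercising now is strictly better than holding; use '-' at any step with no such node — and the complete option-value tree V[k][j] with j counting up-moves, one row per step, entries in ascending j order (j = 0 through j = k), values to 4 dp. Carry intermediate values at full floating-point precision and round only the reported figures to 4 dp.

price = 11.1035
boundary = - - 127.1070 133.1117 127.1070 133.1117 139.4000
tree:
11.1035
15.8830 6.9551
21.8630 10.7074 3.6854
27.5967 15.8583 6.2275 1.4628
33.0719 21.8630 10.1714 2.7830 0.3053
38.3000 27.5967 15.8583 5.2132 0.6528 0.0000
43.2923 33.0719 21.8630 9.5700 1.3958 0.0000 0.0000
48.0594 38.3000 27.5967 15.8583 2.9846 0.0000 0.0000 0.0000

params: Δt=0.04786 u=1.04724 d=0.95489 q=0.53052 e^(-rΔt)=0.99613
t_7 payoffs: 48.0594 38.3000 27.5967 15.8583 2.9846 0.0000 0.0000 0.0000
t_6: node(6,0) S=105.6777 payoff=43.2923 vs cont=42.7160 → 43.2923 [stop]  node(6,1) S=115.8981 payoff=33.0719 vs cont=32.4955 → 33.0719 [stop]  node(6,2) S=127.1070 payoff=21.8630 vs cont=21.2866 → 21.8630 [stop]  node(6,3) S=139.4000 payoff=9.5700 vs cont=8.9936 → 9.5700 [stop]  node(6,4) S=152.8818 payoff=0.0000 vs cont=1.3958 → 1.3958 [wait]  node(6,5) S=167.6676 payoff=0.0000 vs cont=0.0000 → 0.0000 [wait]  node(6,6) S=183.8833 payoff=0.0000 vs cont=0.0000 → 0.0000 [wait]  ⇒ S*(6)=139.4000
t_5: node(5,0) S=110.6700 payoff=38.3000 vs cont=37.7236 → 38.3000 [stop]  node(5,1) S=121.3733 payoff=27.5967 vs cont=27.0204 → 27.5967 [stop]  node(5,2) S=133.1117 payoff=15.8583 vs cont=15.2820 → 15.8583 [stop]  node(5,3) S=145.9854 payoff=2.9846 vs cont=5.2132 → 5.2132 [wait]  node(5,4) S=160.1041 payoff=0.0000 vs cont=0.6528 → 0.6528 [wait]  node(5,5) S=175.5883 payoff=0.0000 vs cont=0.0000 → 0.0000 [wait]  ⇒ S*(5)=133.1117
t_4: node(4,0) S=115.8981 payoff=33.0719 vs cont=32.4955 → 33.0719 [stop]  node(4,1) S=127.1070 payoff=21.8630 vs cont=21.2866 → 21.8630 [stop]  node(4,2) S=139.4000 payoff=9.5700 vs cont=10.1714 → 10.1714 [wait]  node(4,3) S=152.8818 payoff=0.0000 vs cont=2.7830 → 2.7830 [wait]  node(4,4) S=167.6676 payoff=0.0000 vs cont=0.3053 → 0.3053 [wait]  ⇒ S*(4)=127.1070
t_3: node(3,0) S=121.3733 payoff=27.5967 vs cont=27.0204 → 27.5967 [stop]  node(3,1) S=133.1117 payoff=15.8583 vs cont=15.5998 → 15.8583 [stop]  node(3,2) S=145.9854 payoff=2.9846 vs cont=6.2275 → 6.2275 [wait]  node(3,3) S=160.1041 payoff=0.0000 vs cont=1.4628 → 1.4628 [wait]  ⇒ S*(3)=133.1117
t_2: node(2,0) S=127.1070 payoff=21.8630 vs cont=21.2866 → 21.8630 [stop]  node(2,1) S=139.4000 payoff=9.5700 vs cont=10.7074 → 10.7074 [wait]  node(2,2) S=152.8818 payoff=0.0000 vs cont=3.6854 → 3.6854 [wait]  ⇒ S*(2)=127.1070
t_1: node(1,0) S=133.1117 payoff=15.8583 vs cont=15.8830 → 15.8830 [wait]  node(1,1) S=145.9854 payoff=2.9846 vs cont=6.9551 → 6.9551 [wait]  ⇒ S*(1)=-
t_0: node(0,0) S=139.4000 payoff=9.5700 vs cont=11.1035 → 11.1035 [wait]  ⇒ S*(0)=-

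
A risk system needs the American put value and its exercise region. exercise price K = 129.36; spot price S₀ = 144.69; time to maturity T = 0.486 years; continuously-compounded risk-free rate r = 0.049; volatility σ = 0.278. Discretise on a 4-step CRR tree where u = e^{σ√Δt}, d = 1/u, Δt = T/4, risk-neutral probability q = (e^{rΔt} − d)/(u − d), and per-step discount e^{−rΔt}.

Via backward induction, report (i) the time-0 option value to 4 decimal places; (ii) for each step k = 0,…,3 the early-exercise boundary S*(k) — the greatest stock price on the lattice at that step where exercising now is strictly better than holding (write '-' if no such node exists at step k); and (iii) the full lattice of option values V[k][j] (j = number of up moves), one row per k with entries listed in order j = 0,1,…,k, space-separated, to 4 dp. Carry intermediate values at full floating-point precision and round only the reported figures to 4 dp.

price = 4.3102
boundary = - - - 108.1898
tree:
4.3102
7.5559 1.1993
12.8942 2.4449 0.0000
21.1702 4.9844 0.0000 0.0000
31.1620 10.1616 0.0000 0.0000 0.0000

params: Δt=0.12150 u=1.10175 d=0.90764 q=0.50656 e^(-rΔt)=0.99406
t_4 payoffs: 31.1620 10.1616 0.0000 0.0000 0.0000
t_3: node(3,0) S=108.1898 payoff=21.1702 vs cont=20.4023 → 21.1702 [stop]  node(3,1) S=131.3271 payoff=0.0000 vs cont=4.9844 → 4.9844 [wait]  node(3,2) S=159.4126 payoff=0.0000 vs cont=0.0000 → 0.0000 [wait]  node(3,3) S=193.5043 payoff=0.0000 vs cont=0.0000 → 0.0000 [wait]  ⇒ S*(3)=108.1898
t_2: node(2,0) S=119.1984 payoff=10.1616 vs cont=12.8942 → 12.8942 [wait]  node(2,1) S=144.6900 payoff=0.0000 vs cont=2.4449 → 2.4449 [wait]  node(2,2) S=175.6332 payoff=0.0000 vs cont=0.0000 → 0.0000 [wait]  ⇒ S*(2)=-
t_1: node(1,0) S=131.3271 payoff=0.0000 vs cont=7.5559 → 7.5559 [wait]  node(1,1) S=159.4126 payoff=0.0000 vs cont=1.1993 → 1.1993 [wait]  ⇒ S*(1)=-
t_0: node(0,0) S=144.6900 payoff=0.0000 vs cont=4.3102 → 4.3102 [wait]  ⇒ S*(0)=-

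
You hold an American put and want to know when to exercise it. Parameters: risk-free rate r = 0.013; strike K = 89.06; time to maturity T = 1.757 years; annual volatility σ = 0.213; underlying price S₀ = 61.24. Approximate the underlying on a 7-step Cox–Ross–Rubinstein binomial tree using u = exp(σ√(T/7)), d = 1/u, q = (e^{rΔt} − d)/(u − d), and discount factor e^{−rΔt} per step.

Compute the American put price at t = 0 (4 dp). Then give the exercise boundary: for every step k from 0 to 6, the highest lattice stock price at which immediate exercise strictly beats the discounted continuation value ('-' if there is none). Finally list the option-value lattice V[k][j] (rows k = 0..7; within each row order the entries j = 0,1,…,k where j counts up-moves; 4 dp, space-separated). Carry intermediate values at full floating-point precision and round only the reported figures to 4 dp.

price = 27.9312
boundary = - 55.0415 61.2400 55.0415 61.2400 68.1365 75.8097
tree:
27.9312
34.0185 21.7475
39.5896 27.8200 15.5380
44.5968 34.0185 21.2536 9.6603
49.0972 39.5896 27.8200 14.5239 4.6351
53.1421 44.5968 34.0185 20.9235 7.9237 1.2244
56.7775 49.0972 39.5896 27.8200 13.2503 2.4022 0.0000
60.0451 53.1421 44.5968 34.0185 20.9235 4.7130 0.0000 0.0000

params: Δt=0.25100 u=1.11261 d=0.89878 q=0.48863 e^(-rΔt)=0.99674
t_7 payoffs: 60.0451 53.1421 44.5968 34.0185 20.9235 4.7130 0.0000 0.0000
t_6: node(6,0) S=32.2825 payoff=56.7775 vs cont=56.4874 → 56.7775 [stop]  node(6,1) S=39.9628 payoff=49.0972 vs cont=48.8071 → 49.0972 [stop]  node(6,2) S=49.4704 payoff=39.5896 vs cont=39.2994 → 39.5896 [stop]  node(6,3) S=61.2400 payoff=27.8200 vs cont=27.5299 → 27.8200 [stop]  node(6,4) S=75.8097 payoff=13.2503 vs cont=12.9602 → 13.2503 [stop]  node(6,5) S=93.8457 payoff=0.0000 vs cont=2.4022 → 2.4022 [wait]  node(6,6) S=116.1726 payoff=0.0000 vs cont=0.0000 → 0.0000 [wait]  ⇒ S*(6)=75.8097
t_5: node(5,0) S=35.9179 payoff=53.1421 vs cont=52.8519 → 53.1421 [stop]  node(5,1) S=44.4632 payoff=44.5968 vs cont=44.3067 → 44.5968 [stop]  node(5,2) S=55.0415 payoff=34.0185 vs cont=33.7284 → 34.0185 [stop]  node(5,3) S=68.1365 payoff=20.9235 vs cont=20.6333 → 20.9235 [stop]  node(5,4) S=84.3470 payoff=4.7130 vs cont=7.9237 → 7.9237 [wait]  node(5,5) S=104.4141 payoff=0.0000 vs cont=1.2244 → 1.2244 [wait]  ⇒ S*(5)=68.1365
t_4: node(4,0) S=39.9628 payoff=49.0972 vs cont=48.8071 → 49.0972 [stop]  node(4,1) S=49.4704 payoff=39.5896 vs cont=39.2994 → 39.5896 [stop]  node(4,2) S=61.2400 payoff=27.8200 vs cont=27.5299 → 27.8200 [stop]  node(4,3) S=75.8097 payoff=13.2503 vs cont=14.5239 → 14.5239 [wait]  node(4,4) S=93.8457 payoff=0.0000 vs cont=4.6351 → 4.6351 [wait]  ⇒ S*(4)=61.2400
t_3: node(3,0) S=44.4632 payoff=44.5968 vs cont=44.3067 → 44.5968 [stop]  node(3,1) S=55.0415 payoff=34.0185 vs cont=33.7284 → 34.0185 [stop]  node(3,2) S=68.1365 payoff=20.9235 vs cont=21.2536 → 21.2536 [wait]  node(3,3) S=84.3470 payoff=4.7130 vs cont=9.6603 → 9.6603 [wait]  ⇒ S*(3)=55.0415
t_2: node(2,0) S=49.4704 payoff=39.5896 vs cont=39.2994 → 39.5896 [stop]  node(2,1) S=61.2400 payoff=27.8200 vs cont=27.6907 → 27.8200 [stop]  node(2,2) S=75.8097 payoff=13.2503 vs cont=15.5380 → 15.5380 [wait]  ⇒ S*(2)=61.2400
t_1: node(1,0) S=55.0415 payoff=34.0185 vs cont=33.7284 → 34.0185 [stop]  node(1,1) S=68.1365 payoff=20.9235 vs cont=21.7475 → 21.7475 [wait]  ⇒ S*(1)=55.0415
t_0: node(0,0) S=61.2400 payoff=27.8200 vs cont=27.9312 → 27.9312 [wait]  ⇒ S*(0)=-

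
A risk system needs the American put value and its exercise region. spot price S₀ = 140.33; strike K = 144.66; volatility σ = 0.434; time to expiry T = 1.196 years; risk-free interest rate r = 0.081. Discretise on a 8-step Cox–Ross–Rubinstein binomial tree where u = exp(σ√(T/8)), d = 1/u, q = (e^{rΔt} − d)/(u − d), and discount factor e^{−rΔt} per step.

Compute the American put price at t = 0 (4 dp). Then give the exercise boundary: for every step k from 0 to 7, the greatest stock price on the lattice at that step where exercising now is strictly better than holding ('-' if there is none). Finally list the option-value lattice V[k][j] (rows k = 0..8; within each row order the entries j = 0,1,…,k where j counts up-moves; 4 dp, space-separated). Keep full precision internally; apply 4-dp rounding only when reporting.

Δt=0.14950  u=1.18271  d=0.84552  q=0.49428  discount=0.98796
step 8 (expiry): payoffs max(K−S,0) = 108.0054 93.3875 72.9401 44.3382 4.3300 0.0000 0.0000 0.0000 0.0000
step 7: (k=7,j=0): S=43.3518, (K−S)⁺=101.3082, hold=99.5671 ⇒ V=101.3082 exercise | (k=7,j=1): S=60.6404, (K−S)⁺=84.0196, hold=82.2784 ⇒ V=84.0196 exercise | (k=7,j=2): S=84.8237, (K−S)⁺=59.8363, hold=58.0951 ⇒ V=59.8363 exercise | (k=7,j=3): S=118.6514, (K−S)⁺=26.0086, hold=24.2674 ⇒ V=26.0086 exercise | (k=7,j=4): S=165.9695, (K−S)⁺=0.0000, hold=2.1634 ⇒ V=2.1634 continue | (k=7,j=5): S=232.1580, (K−S)⁺=0.0000, hold=0.0000 ⇒ V=0.0000 continue | (k=7,j=6): S=324.7424, (K−S)⁺=0.0000, hold=0.0000 ⇒ V=0.0000 continue | (k=7,j=7): S=454.2494, (K−S)⁺=0.0000, hold=0.0000 ⇒ V=0.0000 continue  boundary S*=118.6514
step 6: (k=6,j=0): S=51.2725, (K−S)⁺=93.3875, hold=91.6463 ⇒ V=93.3875 exercise | (k=6,j=1): S=71.7199, (K−S)⁺=72.9401, hold=71.1989 ⇒ V=72.9401 exercise | (k=6,j=2): S=100.3218, (K−S)⁺=44.3382, hold=42.5970 ⇒ V=44.3382 exercise | (k=6,j=3): S=140.3300, (K−S)⁺=4.3300, hold=14.0513 ⇒ V=14.0513 continue | (k=6,j=4): S=196.2935, (K−S)⁺=0.0000, hold=1.0809 ⇒ V=1.0809 continue | (k=6,j=5): S=274.5752, (K−S)⁺=0.0000, hold=0.0000 ⇒ V=0.0000 continue | (k=6,j=6): S=384.0756, (K−S)⁺=0.0000, hold=0.0000 ⇒ V=0.0000 continue  boundary S*=100.3218
step 5: (k=5,j=0): S=60.6404, (K−S)⁺=84.0196, hold=82.2784 ⇒ V=84.0196 exercise | (k=5,j=1): S=84.8237, (K−S)⁺=59.8363, hold=58.0951 ⇒ V=59.8363 exercise | (k=5,j=2): S=118.6514, (K−S)⁺=26.0086, hold=29.0146 ⇒ V=29.0146 continue | (k=5,j=3): S=165.9695, (K−S)⁺=0.0000, hold=7.5484 ⇒ V=7.5484 continue | (k=5,j=4): S=232.1580, (K−S)⁺=0.0000, hold=0.5401 ⇒ V=0.5401 continue | (k=5,j=5): S=324.7424, (K−S)⁺=0.0000, hold=0.0000 ⇒ V=0.0000 continue  boundary S*=84.8237
step 4: (k=4,j=0): S=71.7199, (K−S)⁺=72.9401, hold=71.1989 ⇒ V=72.9401 exercise | (k=4,j=1): S=100.3218, (K−S)⁺=44.3382, hold=44.0650 ⇒ V=44.3382 exercise | (k=4,j=2): S=140.3300, (K−S)⁺=4.3300, hold=18.1828 ⇒ V=18.1828 continue | (k=4,j=3): S=196.2935, (K−S)⁺=0.0000, hold=4.0352 ⇒ V=4.0352 continue | (k=4,j=4): S=274.5752, (K−S)⁺=0.0000, hold=0.2698 ⇒ V=0.2698 continue  boundary S*=100.3218
step 3: (k=3,j=0): S=84.8237, (K−S)⁺=59.8363, hold=58.0951 ⇒ V=59.8363 exercise | (k=3,j=1): S=118.6514, (K−S)⁺=26.0086, hold=31.0321 ⇒ V=31.0321 continue | (k=3,j=2): S=165.9695, (K−S)⁺=0.0000, hold=11.0552 ⇒ V=11.0552 continue | (k=3,j=3): S=232.1580, (K−S)⁺=0.0000, hold=2.1479 ⇒ V=2.1479 continue  boundary S*=84.8237
step 2: (k=2,j=0): S=100.3218, (K−S)⁺=44.3382, hold=45.0502 ⇒ V=45.0502 continue | (k=2,j=1): S=140.3300, (K−S)⁺=4.3300, hold=20.9033 ⇒ V=20.9033 continue | (k=2,j=2): S=196.2935, (K−S)⁺=0.0000, hold=6.5725 ⇒ V=6.5725 continue  boundary S*=-
step 1: (k=1,j=0): S=118.6514, (K−S)⁺=26.0086, hold=32.7163 ⇒ V=32.7163 continue | (k=1,j=1): S=165.9695, (K−S)⁺=0.0000, hold=13.6536 ⇒ V=13.6536 continue  boundary S*=-
step 0: (k=0,j=0): S=140.3300, (K−S)⁺=4.3300, hold=23.0137 ⇒ V=23.0137 continue  boundary S*=-

price = 23.0137
boundary = - - - 84.8237 100.3218 84.8237 100.3218 118.6514
tree:
23.0137
32.7163 13.6536
45.0502 20.9033 6.5725
59.8363 31.0321 11.0552 2.1479
72.9401 44.3382 18.1828 4.0352 0.2698
84.0196 59.8363 29.0146 7.5484 0.5401 0.0000
93.3875 72.9401 44.3382 14.0513 1.0809 0.0000 0.0000
101.3082 84.0196 59.8363 26.0086 2.1634 0.0000 0.0000 0.0000
108.0054 93.3875 72.9401 44.3382 4.3300 0.0000 0.0000 0.0000 0.0000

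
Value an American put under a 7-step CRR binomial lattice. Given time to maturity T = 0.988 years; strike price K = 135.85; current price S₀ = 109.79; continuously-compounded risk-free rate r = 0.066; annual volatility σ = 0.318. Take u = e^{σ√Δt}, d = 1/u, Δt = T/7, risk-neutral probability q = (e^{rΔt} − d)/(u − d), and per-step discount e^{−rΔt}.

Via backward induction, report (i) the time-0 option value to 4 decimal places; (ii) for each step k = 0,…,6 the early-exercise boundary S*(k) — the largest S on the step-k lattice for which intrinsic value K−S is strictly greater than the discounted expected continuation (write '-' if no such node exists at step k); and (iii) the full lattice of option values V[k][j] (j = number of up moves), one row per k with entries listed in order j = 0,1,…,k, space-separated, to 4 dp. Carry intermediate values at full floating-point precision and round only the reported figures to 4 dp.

params: Δt=0.14114 u=1.12690 d=0.88739 q=0.50924 e^(-rΔt)=0.99073
t_7 payoffs: 88.2761 75.4359 59.1301 38.4233 12.1278 0.0000 0.0000 0.0000
t_6: node(6,0) S=53.6109 payoff=82.2391 vs cont=80.9794 → 82.2391 [stop]  node(6,1) S=68.0806 payoff=67.7694 vs cont=66.5098 → 67.7694 [stop]  node(6,2) S=86.4556 payoff=49.3944 vs cont=48.1348 → 49.3944 [stop]  node(6,3) S=109.7900 payoff=26.0600 vs cont=24.8004 → 26.0600 [stop]  node(6,4) S=139.4224 payoff=0.0000 vs cont=5.8966 → 5.8966 [wait]  node(6,5) S=177.0526 payoff=0.0000 vs cont=0.0000 → 0.0000 [wait]  node(6,6) S=224.8392 payoff=0.0000 vs cont=0.0000 → 0.0000 [wait]  ⇒ S*(6)=109.7900
t_5: node(5,0) S=60.4141 payoff=75.4359 vs cont=74.1763 → 75.4359 [stop]  node(5,1) S=76.7199 payoff=59.1301 vs cont=57.8705 → 59.1301 [stop]  node(5,2) S=97.4267 payoff=38.4233 vs cont=37.1637 → 38.4233 [stop]  node(5,3) S=123.7222 payoff=12.1278 vs cont=15.6455 → 15.6455 [wait]  node(5,4) S=157.1149 payoff=0.0000 vs cont=2.8670 → 2.8670 [wait]  node(5,5) S=199.5204 payoff=0.0000 vs cont=0.0000 → 0.0000 [wait]  ⇒ S*(5)=97.4267
t_4: node(4,0) S=68.0806 payoff=67.7694 vs cont=66.5098 → 67.7694 [stop]  node(4,1) S=86.4556 payoff=49.3944 vs cont=48.1348 → 49.3944 [stop]  node(4,2) S=109.7900 payoff=26.0600 vs cont=26.5751 → 26.5751 [wait]  node(4,3) S=139.4224 payoff=0.0000 vs cont=9.0534 → 9.0534 [wait]  node(4,4) S=177.0526 payoff=0.0000 vs cont=1.3939 → 1.3939 [wait]  ⇒ S*(4)=86.4556
t_3: node(3,0) S=76.7199 payoff=59.1301 vs cont=57.8705 → 59.1301 [stop]  node(3,1) S=97.4267 payoff=38.4233 vs cont=37.4236 → 38.4233 [stop]  node(3,2) S=123.7222 payoff=12.1278 vs cont=17.4886 → 17.4886 [wait]  node(3,3) S=157.1149 payoff=0.0000 vs cont=5.1051 → 5.1051 [wait]  ⇒ S*(3)=97.4267
t_2: node(2,0) S=86.4556 payoff=49.3944 vs cont=48.1348 → 49.3944 [stop]  node(2,1) S=109.7900 payoff=26.0600 vs cont=27.5050 → 27.5050 [wait]  node(2,2) S=139.4224 payoff=0.0000 vs cont=11.0787 → 11.0787 [wait]  ⇒ S*(2)=86.4556
t_1: node(1,0) S=97.4267 payoff=38.4233 vs cont=37.8927 → 38.4233 [stop]  node(1,1) S=123.7222 payoff=12.1278 vs cont=18.9625 → 18.9625 [wait]  ⇒ S*(1)=97.4267
t_0: node(0,0) S=109.7900 payoff=26.0600 vs cont=28.2487 → 28.2487 [wait]  ⇒ S*(0)=-

price = 28.2487
boundary = - 97.4267 86.4556 97.4267 86.4556 97.4267 109.7900
tree:
28.2487
38.4233 18.9625
49.3944 27.5050 11.0787
59.1301 38.4233 17.4886 5.1051
67.7694 49.3944 26.5751 9.0534 1.3939
75.4359 59.1301 38.4233 15.6455 2.8670 0.0000
82.2391 67.7694 49.3944 26.0600 5.8966 0.0000 0.0000
88.2761 75.4359 59.1301 38.4233 12.1278 0.0000 0.0000 0.0000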